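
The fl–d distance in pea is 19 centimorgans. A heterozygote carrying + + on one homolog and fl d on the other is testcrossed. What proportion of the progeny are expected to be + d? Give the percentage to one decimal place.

9.5%

A map distance of 19 centimorgans corresponds to a recombination frequency of 0.190.
The F1 is + + / fl d, so + d is a recombinant gamete class with expected frequency r/2 = 0.190/2 = 0.0950.
That is 0.0950 = 9.5% of the progeny.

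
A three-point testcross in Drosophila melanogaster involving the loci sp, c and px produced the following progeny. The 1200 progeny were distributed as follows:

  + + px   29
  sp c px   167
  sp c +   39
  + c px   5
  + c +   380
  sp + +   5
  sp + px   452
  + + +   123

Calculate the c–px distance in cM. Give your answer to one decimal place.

The two most frequent reciprocal classes, sp + px and + c +, are the parental types, so the F1 was sp + px / + c +.
The two rarest classes, sp + + and + c px, are the double crossovers. Comparing them with the parentals, only the px allele has switched, so px is the middle locus and the order is c – px – sp.
Crossovers in the c–px interval produce the single-crossover classes sp c px and + + + (167 + 123 = 290) plus the double crossovers (10).
RF(c–px) = (290 + 10) / 1200 = 300/1200 = 0.2500 → 25.0 cM.

25.0 cM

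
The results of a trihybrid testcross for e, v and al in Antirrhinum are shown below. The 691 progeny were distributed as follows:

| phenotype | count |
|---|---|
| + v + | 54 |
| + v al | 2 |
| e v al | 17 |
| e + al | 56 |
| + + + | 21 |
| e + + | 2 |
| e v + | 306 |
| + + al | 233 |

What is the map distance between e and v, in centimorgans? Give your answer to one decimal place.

16.5 centimorgans

The two most frequent reciprocal classes, e v + and + + al, are the parental types, so the F1 was e v + / + + al.
The two rarest classes, e + + and + v al, are the double crossovers. Comparing them with the parentals, only the v allele has switched, so v is the middle locus and the order is al – v – e.
Crossovers in the v–e interval produce the single-crossover classes + v + and e + al (54 + 56 = 110) plus the double crossovers (4).
RF(v–e) = (110 + 4) / 691 = 114/691 = 0.1650 → 16.5 centimorgans.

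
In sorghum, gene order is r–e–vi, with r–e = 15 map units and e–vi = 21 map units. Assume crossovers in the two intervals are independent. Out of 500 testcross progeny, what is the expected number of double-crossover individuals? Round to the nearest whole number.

Map distances give recombination frequencies of 0.150 and 0.210 for the two intervals.
With no interference, expected double-crossover frequency = 0.150 × 0.210 = 0.03150.
Expected number = 0.03150 × 500 = 15.75 ≈ 16.

16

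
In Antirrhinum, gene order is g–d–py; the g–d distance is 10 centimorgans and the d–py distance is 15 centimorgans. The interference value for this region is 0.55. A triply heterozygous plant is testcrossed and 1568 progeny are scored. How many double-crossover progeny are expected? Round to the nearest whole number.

11

Map distances give recombination frequencies of 0.100 and 0.150 for the two intervals.
With interference 0.55 (so coincidence = 0.45), expected double-crossover frequency = 0.100 × 0.150 × 0.45 = 0.00675.
Expected number = 0.00675 × 1568 = 10.58 ≈ 11.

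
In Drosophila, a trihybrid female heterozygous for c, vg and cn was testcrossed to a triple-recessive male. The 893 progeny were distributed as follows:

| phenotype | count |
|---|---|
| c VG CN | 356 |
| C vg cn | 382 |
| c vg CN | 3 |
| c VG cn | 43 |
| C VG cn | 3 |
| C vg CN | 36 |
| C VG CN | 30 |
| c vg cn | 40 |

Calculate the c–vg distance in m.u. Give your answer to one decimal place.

8.5 m.u.

The two most frequent reciprocal classes, c VG CN and C vg cn, are the parental types, so the F1 was c VG CN / C vg cn.
The two rarest classes, c vg CN and C VG cn, are the double crossovers. Comparing them with the parentals, only the vg allele has switched, so vg is the middle locus and the order is cn – vg – c.
Crossovers in the vg–c interval produce the single-crossover classes C VG CN and c vg cn (30 + 40 = 70) plus the double crossovers (6).
RF(vg–c) = (70 + 6) / 893 = 76/893 = 0.0851 → 8.5 m.u.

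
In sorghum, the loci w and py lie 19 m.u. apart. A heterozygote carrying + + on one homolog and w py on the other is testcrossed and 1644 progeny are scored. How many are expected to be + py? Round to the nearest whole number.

A map distance of 19 m.u. corresponds to a recombination frequency of 0.190.
The F1 is + + / w py, so + py is a recombinant gamete class with expected frequency r/2 = 0.190/2 = 0.0950.
Expected number = 0.0950 × 1644 = 156.18 ≈ 156.

156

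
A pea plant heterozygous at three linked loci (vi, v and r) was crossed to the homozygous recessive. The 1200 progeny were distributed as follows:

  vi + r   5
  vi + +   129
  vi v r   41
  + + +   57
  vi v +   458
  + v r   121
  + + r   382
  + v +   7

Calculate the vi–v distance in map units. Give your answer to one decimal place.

The two most frequent reciprocal classes, vi v + and + + r, are the parental types, so the F1 was vi v + / + + r.
The two rarest classes, + v + and vi + r, are the double crossovers. Comparing them with the parentals, only the vi allele has switched, so vi is the middle locus and the order is r – vi – v.
Crossovers in the vi–v interval produce the single-crossover classes vi + + and + v r (129 + 121 = 250) plus the double crossovers (12).
RF(vi–v) = (250 + 12) / 1200 = 262/1200 = 0.2183 → 21.8 map units.

21.8 map units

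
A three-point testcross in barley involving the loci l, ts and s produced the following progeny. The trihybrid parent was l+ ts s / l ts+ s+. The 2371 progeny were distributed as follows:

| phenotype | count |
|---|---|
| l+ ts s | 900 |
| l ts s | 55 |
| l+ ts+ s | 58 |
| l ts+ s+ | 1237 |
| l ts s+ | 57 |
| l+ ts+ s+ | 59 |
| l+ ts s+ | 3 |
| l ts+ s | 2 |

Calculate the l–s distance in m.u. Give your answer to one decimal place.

5.0 m.u.

The two rarest classes, l+ ts s+ and l ts+ s, are the double crossovers. Comparing them with the parentals, only the s allele has switched, so s is the middle locus and the order is l – s – ts.
Crossovers in the l–s interval produce the single-crossover classes l ts s and l+ ts+ s+ (55 + 59 = 114) plus the double crossovers (5).
RF(l–s) = (114 + 5) / 2371 = 119/2371 = 0.0502 → 5.0 m.u.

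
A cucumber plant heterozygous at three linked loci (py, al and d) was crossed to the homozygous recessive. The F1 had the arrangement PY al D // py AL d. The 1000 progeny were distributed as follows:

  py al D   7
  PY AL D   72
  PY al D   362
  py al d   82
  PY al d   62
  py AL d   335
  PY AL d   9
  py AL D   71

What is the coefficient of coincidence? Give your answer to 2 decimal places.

The two rarest classes, py al D and PY AL d, are the double crossovers. Comparing them with the parentals, only the py allele has switched, so py is the middle locus and the order is al – py – d.
al–py: (154 + 16)/1000 = 0.1700; py–d: (133 + 16)/1000 = 0.1490.
Expected DCO frequency = 0.1700 × 0.1490 ≈ 0.02533; observed = 16/1000 ≈ 0.01600.
Coefficient of coincidence = 0.01600/0.02533 ≈ 0.63.

0.63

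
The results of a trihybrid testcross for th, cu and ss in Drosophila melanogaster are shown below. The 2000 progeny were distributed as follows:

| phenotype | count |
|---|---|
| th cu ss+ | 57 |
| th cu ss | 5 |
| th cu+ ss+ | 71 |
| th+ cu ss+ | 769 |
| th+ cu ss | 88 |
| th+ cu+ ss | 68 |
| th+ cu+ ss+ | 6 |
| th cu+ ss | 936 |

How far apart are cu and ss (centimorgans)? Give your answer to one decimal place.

8.5 centimorgans

The two most frequent reciprocal classes, th+ cu ss+ and th cu+ ss, are the parental types, so the F1 was th+ cu ss+ / th cu+ ss.
The two rarest classes, th+ cu+ ss+ and th cu ss, are the double crossovers. Comparing them with the parentals, only the cu allele has switched, so cu is the middle locus and the order is th – cu – ss.
Crossovers in the cu–ss interval produce the single-crossover classes th+ cu ss and th cu+ ss+ (88 + 71 = 159) plus the double crossovers (11).
RF(cu–ss) = (159 + 11) / 2000 = 170/2000 = 0.0850 → 8.5 centimorgans.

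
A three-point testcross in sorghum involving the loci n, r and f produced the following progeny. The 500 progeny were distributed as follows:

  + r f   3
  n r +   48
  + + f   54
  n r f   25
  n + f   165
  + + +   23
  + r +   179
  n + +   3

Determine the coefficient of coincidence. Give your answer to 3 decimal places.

0.514

The two most frequent reciprocal classes, n + f and + r +, are the parental types, so the F1 was n + f / + r +.
The two rarest classes, n + + and + r f, are the double crossovers. Comparing them with the parentals, only the f allele has switched, so f is the middle locus and the order is n – f – r.
n–f: (102 + 6)/500 = 0.2160; f–r: (48 + 6)/500 = 0.1080.
Expected DCO frequency = 0.2160 × 0.1080 ≈ 0.02333; observed = 6/500 ≈ 0.01200.
Coefficient of coincidence = 0.01200/0.02333 ≈ 0.514.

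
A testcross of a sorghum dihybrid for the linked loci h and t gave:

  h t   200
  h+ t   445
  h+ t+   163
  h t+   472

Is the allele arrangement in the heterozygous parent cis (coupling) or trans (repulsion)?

The two most frequent classes are h+ t (445) and h t+ (472); these are the parental (non-recombinant) types.
So the F1 carried h+ t on one chromosome and h t+ on the other — the recessive alleles are on opposite chromosomes (trans / repulsion).

trans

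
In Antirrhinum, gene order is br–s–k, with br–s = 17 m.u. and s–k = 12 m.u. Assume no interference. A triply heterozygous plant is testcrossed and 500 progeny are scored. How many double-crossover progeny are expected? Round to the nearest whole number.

Map distances give recombination frequencies of 0.170 and 0.120 for the two intervals.
With no interference, expected double-crossover frequency = 0.170 × 0.120 = 0.02040.
Expected number = 0.02040 × 500 = 10.20 ≈ 10.

10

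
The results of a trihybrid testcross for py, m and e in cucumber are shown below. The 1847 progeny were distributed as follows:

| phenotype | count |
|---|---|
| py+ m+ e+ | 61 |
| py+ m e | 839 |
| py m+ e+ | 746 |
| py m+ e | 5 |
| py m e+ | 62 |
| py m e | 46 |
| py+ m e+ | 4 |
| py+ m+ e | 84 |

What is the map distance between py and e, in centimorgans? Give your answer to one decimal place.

6.3 centimorgans

The two most frequent reciprocal classes, py+ m e and py m+ e+, are the parental types, so the F1 was py+ m e / py m+ e+.
The two rarest classes, py+ m e+ and py m+ e, are the double crossovers. Comparing them with the parentals, only the e allele has switched, so e is the middle locus and the order is m – e – py.
Crossovers in the e–py interval produce the single-crossover classes py m e and py+ m+ e+ (46 + 61 = 107) plus the double crossovers (9).
RF(e–py) = (107 + 9) / 1847 = 116/1847 = 0.0628 → 6.3 centimorgans.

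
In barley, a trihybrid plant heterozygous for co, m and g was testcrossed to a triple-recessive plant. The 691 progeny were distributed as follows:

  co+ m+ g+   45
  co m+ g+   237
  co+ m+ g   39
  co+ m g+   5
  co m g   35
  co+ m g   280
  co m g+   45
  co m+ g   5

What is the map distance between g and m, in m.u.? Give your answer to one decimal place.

The two most frequent reciprocal classes, co m+ g+ and co+ m g, are the parental types, so the F1 was co m+ g+ / co+ m g.
The two rarest classes, co m+ g and co+ m g+, are the double crossovers. Comparing them with the parentals, only the g allele has switched, so g is the middle locus and the order is co – g – m.
Crossovers in the g–m interval produce the single-crossover classes co m g+ and co+ m+ g (45 + 39 = 84) plus the double crossovers (10).
RF(g–m) = (84 + 10) / 691 = 94/691 = 0.1360 → 13.6 m.u.

13.6 m.u.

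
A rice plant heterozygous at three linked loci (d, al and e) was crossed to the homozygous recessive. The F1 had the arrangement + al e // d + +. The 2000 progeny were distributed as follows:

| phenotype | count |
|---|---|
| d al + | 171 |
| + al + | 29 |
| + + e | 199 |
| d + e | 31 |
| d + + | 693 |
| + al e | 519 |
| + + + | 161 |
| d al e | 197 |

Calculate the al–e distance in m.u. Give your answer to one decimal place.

21.5 m.u.

The two rarest classes, + al + and d + e, are the double crossovers. Comparing them with the parentals, only the e allele has switched, so e is the middle locus and the order is d – e – al.
Crossovers in the e–al interval produce the single-crossover classes + + e and d al + (199 + 171 = 370) plus the double crossovers (60).
RF(e–al) = (370 + 60) / 2000 = 430/2000 = 0.2150 → 21.5 m.u.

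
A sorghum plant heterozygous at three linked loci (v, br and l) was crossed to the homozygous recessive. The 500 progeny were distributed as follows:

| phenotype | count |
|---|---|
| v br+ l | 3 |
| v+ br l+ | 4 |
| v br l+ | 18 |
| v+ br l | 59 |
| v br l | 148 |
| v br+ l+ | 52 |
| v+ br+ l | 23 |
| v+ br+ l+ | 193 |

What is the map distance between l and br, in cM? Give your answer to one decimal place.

The two most frequent reciprocal classes, v br l and v+ br+ l+, are the parental types, so the F1 was v br l / v+ br+ l+.
The two rarest classes, v br+ l and v+ br l+, are the double crossovers. Comparing them with the parentals, only the br allele has switched, so br is the middle locus and the order is l – br – v.
Crossovers in the l–br interval produce the single-crossover classes v br l+ and v+ br+ l (18 + 23 = 41) plus the double crossovers (7).
RF(l–br) = (41 + 7) / 500 = 48/500 = 0.0960 → 9.6 cM.

9.6 cM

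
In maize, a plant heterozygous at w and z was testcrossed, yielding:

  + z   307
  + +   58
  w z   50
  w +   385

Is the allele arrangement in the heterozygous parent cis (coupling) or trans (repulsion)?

The two most frequent classes are + z (307) and w + (385); these are the parental (non-recombinant) types.
So the F1 carried + z on one chromosome and w + on the other — the recessive alleles are on opposite chromosomes (trans / repulsion).

trans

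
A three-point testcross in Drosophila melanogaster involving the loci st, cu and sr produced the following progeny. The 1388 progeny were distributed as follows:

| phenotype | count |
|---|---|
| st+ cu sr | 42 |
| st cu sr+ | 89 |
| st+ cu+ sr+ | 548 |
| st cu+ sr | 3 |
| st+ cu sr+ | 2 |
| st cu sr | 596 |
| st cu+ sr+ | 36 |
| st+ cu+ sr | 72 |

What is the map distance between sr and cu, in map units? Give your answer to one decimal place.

The two most frequent reciprocal classes, st cu sr and st+ cu+ sr+, are the parental types, so the F1 was st cu sr / st+ cu+ sr+.
The two rarest classes, st cu+ sr and st+ cu sr+, are the double crossovers. Comparing them with the parentals, only the cu allele has switched, so cu is the middle locus and the order is st – cu – sr.
Crossovers in the cu–sr interval produce the single-crossover classes st cu sr+ and st+ cu+ sr (89 + 72 = 161) plus the double crossovers (5).
RF(cu–sr) = (161 + 5) / 1388 = 166/1388 = 0.1196 → 12.0 map units.

12.0 map units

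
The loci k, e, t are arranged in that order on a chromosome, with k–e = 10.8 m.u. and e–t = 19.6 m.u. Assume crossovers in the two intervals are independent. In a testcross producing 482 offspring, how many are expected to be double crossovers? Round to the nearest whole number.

Map distances give recombination frequencies of 0.108 and 0.196 for the two intervals.
With no interference, expected double-crossover frequency = 0.108 × 0.196 = 0.02117.
Expected number = 0.02117 × 482 = 10.20 ≈ 10.

10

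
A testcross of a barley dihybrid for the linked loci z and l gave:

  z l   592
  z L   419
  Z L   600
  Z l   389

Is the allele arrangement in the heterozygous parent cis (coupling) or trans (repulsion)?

The two most frequent classes are Z L (600) and z l (592); these are the parental (non-recombinant) types.
So the F1 carried Z L on one chromosome and z l on the other — the recessive alleles are on the same chromosome (cis / coupling).

cis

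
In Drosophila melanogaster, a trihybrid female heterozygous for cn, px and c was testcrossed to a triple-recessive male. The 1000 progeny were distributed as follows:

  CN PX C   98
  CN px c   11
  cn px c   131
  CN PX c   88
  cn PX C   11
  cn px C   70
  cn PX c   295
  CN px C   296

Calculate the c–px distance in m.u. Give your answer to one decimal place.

25.1 m.u.

The two most frequent reciprocal classes, CN px C and cn PX c, are the parental types, so the F1 was CN px C / cn PX c.
The two rarest classes, CN px c and cn PX C, are the double crossovers. Comparing them with the parentals, only the c allele has switched, so c is the middle locus and the order is px – c – cn.
Crossovers in the px–c interval produce the single-crossover classes CN PX C and cn px c (98 + 131 = 229) plus the double crossovers (22).
RF(px–c) = (229 + 22) / 1000 = 251/1000 = 0.2510 → 25.1 m.u.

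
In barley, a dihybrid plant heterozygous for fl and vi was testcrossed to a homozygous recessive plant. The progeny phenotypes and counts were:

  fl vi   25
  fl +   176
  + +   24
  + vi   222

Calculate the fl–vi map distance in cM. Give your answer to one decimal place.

The two most frequent classes, + vi (222) and fl + (176), are the parental types, so the F1 was + vi / fl +.
The recombinant classes are + + and fl vi: 24 + 25 = 49.
Recombination frequency = 49/447 = 0.1096 ≈ 11.0%, i.e. 11.0 cM.

11.0 cM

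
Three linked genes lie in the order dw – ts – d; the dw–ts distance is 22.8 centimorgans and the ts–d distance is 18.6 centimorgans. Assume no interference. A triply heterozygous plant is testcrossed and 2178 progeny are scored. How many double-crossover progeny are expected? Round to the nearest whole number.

Map distances give recombination frequencies of 0.228 and 0.186 for the two intervals.
With no interference, expected double-crossover frequency = 0.228 × 0.186 = 0.04241.
Expected number = 0.04241 × 2178 = 92.36 ≈ 92.

92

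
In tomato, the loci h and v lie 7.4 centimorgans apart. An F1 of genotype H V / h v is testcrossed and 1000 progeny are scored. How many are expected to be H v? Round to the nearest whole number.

A map distance of 7.4 centimorgans corresponds to a recombination frequency of 0.074.
The F1 is H V / h v, so H v is a recombinant gamete class with expected frequency r/2 = 0.074/2 = 0.0370.
Expected number = 0.0370 × 1000 = 37.00 ≈ 37.

37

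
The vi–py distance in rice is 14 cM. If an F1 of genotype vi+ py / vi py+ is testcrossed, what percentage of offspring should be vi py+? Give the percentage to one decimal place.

43.0%

A map distance of 14 cM corresponds to a recombination frequency of 0.140.
The F1 is vi+ py / vi py+, so vi py+ is a parental gamete class with expected frequency (1 − r)/2 = 0.860/2 = 0.4300.
That is 0.4300 = 43.0% of the progeny.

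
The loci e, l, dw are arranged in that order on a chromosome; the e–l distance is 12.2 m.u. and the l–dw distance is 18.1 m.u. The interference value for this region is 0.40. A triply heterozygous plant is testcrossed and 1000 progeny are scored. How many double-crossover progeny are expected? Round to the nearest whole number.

Map distances give recombination frequencies of 0.122 and 0.181 for the two intervals.
With interference 0.40 (so coincidence = 0.60), expected double-crossover frequency = 0.122 × 0.181 × 0.60 = 0.01325.
Expected number = 0.01325 × 1000 = 13.25 ≈ 13.

13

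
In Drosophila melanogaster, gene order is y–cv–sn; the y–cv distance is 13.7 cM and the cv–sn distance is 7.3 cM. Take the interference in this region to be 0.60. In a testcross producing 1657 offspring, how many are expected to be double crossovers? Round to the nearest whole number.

Map distances give recombination frequencies of 0.137 and 0.073 for the two intervals.
With interference 0.60 (so coincidence = 0.40), expected double-crossover frequency = 0.137 × 0.073 × 0.40 = 0.00400.
Expected number = 0.00400 × 1657 = 6.63 ≈ 7.

7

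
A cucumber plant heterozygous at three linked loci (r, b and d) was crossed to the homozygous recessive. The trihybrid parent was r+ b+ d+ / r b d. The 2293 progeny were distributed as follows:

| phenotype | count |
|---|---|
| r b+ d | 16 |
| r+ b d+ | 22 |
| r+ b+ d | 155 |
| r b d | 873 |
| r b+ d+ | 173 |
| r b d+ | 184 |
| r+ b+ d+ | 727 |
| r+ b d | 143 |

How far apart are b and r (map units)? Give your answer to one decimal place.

15.4 map units

The two rarest classes, r+ b d+ and r b+ d, are the double crossovers. Comparing them with the parentals, only the b allele has switched, so b is the middle locus and the order is d – b – r.
Crossovers in the b–r interval produce the single-crossover classes r b+ d+ and r+ b d (173 + 143 = 316) plus the double crossovers (38).
RF(b–r) = (316 + 38) / 2293 = 354/2293 = 0.1544 → 15.4 map units.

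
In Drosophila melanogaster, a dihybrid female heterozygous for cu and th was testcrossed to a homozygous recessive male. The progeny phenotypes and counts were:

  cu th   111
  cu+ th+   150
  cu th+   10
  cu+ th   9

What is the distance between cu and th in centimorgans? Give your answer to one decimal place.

The two most frequent classes, cu+ th+ (150) and cu th (111), are the parental types, so the F1 was cu+ th+ / cu th.
The recombinant classes are cu+ th and cu th+: 9 + 10 = 19.
Recombination frequency = 19/280 = 0.0679 ≈ 6.8%, i.e. 6.8 centimorgans.

6.8 centimorgans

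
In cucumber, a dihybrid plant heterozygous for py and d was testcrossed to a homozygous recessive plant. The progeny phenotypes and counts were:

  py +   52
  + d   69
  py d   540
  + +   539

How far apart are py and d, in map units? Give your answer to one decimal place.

The two most frequent classes, + + (539) and py d (540), are the parental types, so the F1 was + + / py d.
The recombinant classes are + d and py +: 69 + 52 = 121.
Recombination frequency = 121/1200 = 0.1008 ≈ 10.1%, i.e. 10.1 map units.

10.1 map units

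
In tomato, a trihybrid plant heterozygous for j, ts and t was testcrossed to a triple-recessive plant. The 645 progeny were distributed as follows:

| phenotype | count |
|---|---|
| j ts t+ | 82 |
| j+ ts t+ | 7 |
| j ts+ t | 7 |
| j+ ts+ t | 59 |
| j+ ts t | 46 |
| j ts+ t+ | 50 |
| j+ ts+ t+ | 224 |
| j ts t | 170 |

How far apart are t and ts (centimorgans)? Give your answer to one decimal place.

The two most frequent reciprocal classes, j ts t and j+ ts+ t+, are the parental types, so the F1 was j ts t / j+ ts+ t+.
The two rarest classes, j ts+ t and j+ ts t+, are the double crossovers. Comparing them with the parentals, only the ts allele has switched, so ts is the middle locus and the order is t – ts – j.
Crossovers in the t–ts interval produce the single-crossover classes j ts t+ and j+ ts+ t (82 + 59 = 141) plus the double crossovers (14).
RF(t–ts) = (141 + 14) / 645 = 155/645 = 0.2403 → 24.0 centimorgans.

24.0 centimorgans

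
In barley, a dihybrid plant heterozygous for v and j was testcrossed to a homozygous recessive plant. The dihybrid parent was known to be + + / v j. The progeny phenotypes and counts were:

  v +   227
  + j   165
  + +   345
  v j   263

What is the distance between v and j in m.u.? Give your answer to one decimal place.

The recombinant classes are + j and v +: 165 + 227 = 392.
Recombination frequency = 392/1000 = 0.3920 ≈ 39.2%, i.e. 39.2 m.u.

39.2 m.u.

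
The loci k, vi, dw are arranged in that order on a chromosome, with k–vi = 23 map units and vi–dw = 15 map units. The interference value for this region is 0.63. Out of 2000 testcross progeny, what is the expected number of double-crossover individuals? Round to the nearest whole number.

26

Map distances give recombination frequencies of 0.230 and 0.150 for the two intervals.
With interference 0.63 (so coincidence = 0.37), expected double-crossover frequency = 0.230 × 0.150 × 0.37 = 0.01277.
Expected number = 0.01277 × 2000 = 25.53 ≈ 26.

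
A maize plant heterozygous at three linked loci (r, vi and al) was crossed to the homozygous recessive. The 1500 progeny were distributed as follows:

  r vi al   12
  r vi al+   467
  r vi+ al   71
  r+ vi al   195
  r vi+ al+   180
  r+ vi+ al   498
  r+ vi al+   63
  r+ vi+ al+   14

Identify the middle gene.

The two most frequent reciprocal classes, r vi al+ and r+ vi+ al, are the parental types, so the F1 was r vi al+ / r+ vi+ al.
The two rarest classes, r vi al and r+ vi+ al+, are the double crossovers. Comparing them with the parentals, only the al allele has switched, so al is the middle locus and the order is r – al – vi.

al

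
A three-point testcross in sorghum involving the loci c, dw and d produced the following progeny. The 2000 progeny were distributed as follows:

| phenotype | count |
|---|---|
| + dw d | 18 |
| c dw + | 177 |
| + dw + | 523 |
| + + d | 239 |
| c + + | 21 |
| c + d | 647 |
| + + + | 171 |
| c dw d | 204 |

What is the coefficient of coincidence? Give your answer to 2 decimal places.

0.41

The two most frequent reciprocal classes, c + d and + dw +, are the parental types, so the F1 was c + d / + dw +.
The two rarest classes, c + + and + dw d, are the double crossovers. Comparing them with the parentals, only the d allele has switched, so d is the middle locus and the order is dw – d – c.
dw–d: (375 + 39)/2000 = 0.2070; d–c: (416 + 39)/2000 = 0.2275.
Expected DCO frequency = 0.2070 × 0.2275 ≈ 0.04709; observed = 39/2000 ≈ 0.01950.
Coefficient of coincidence = 0.01950/0.04709 ≈ 0.41.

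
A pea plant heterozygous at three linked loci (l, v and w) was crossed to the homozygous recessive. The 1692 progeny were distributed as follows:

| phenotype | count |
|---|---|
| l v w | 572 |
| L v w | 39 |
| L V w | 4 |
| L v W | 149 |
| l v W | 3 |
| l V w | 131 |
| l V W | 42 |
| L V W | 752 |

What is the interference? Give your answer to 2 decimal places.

0.53

The two most frequent reciprocal classes, L V W and l v w, are the parental types, so the F1 was L V W / l v w.
The two rarest classes, L V w and l v W, are the double crossovers. Comparing them with the parentals, only the w allele has switched, so w is the middle locus and the order is v – w – l.
v–w: (280 + 7)/1692 = 0.1696; w–l: (81 + 7)/1692 = 0.0520.
Expected DCO frequency = 0.1696 × 0.0520 ≈ 0.00882; observed = 7/1692 ≈ 0.00414.
Coefficient of coincidence = 0.00414/0.00882 ≈ 0.47; interference = 1 − 0.47 = 0.53.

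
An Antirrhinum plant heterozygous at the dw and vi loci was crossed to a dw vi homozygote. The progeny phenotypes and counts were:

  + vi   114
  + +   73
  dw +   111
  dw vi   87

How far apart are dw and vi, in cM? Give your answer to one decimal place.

The two most frequent classes, + vi (114) and dw + (111), are the parental types, so the F1 was + vi / dw +.
The recombinant classes are + + and dw vi: 73 + 87 = 160.
Recombination frequency = 160/385 = 0.4156 ≈ 41.6%, i.e. 41.6 cM.

41.6 cM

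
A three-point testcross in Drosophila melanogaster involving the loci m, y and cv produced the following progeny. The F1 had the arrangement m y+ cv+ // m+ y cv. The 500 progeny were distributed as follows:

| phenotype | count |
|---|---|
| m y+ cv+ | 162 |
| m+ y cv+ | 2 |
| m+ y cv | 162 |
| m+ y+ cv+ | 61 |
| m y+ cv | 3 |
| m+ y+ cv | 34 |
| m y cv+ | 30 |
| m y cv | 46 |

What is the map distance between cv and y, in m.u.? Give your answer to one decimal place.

The two rarest classes, m y+ cv and m+ y cv+, are the double crossovers. Comparing them with the parentals, only the cv allele has switched, so cv is the middle locus and the order is m – cv – y.
Crossovers in the cv–y interval produce the single-crossover classes m y cv+ and m+ y+ cv (30 + 34 = 64) plus the double crossovers (5).
RF(cv–y) = (64 + 5) / 500 = 69/500 = 0.1380 → 13.8 m.u.

13.8 m.u.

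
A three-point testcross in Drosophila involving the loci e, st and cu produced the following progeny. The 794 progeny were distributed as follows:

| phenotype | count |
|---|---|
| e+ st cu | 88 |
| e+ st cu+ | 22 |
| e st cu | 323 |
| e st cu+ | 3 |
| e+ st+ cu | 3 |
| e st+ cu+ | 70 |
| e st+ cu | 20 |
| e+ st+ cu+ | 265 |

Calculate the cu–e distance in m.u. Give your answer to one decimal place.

20.7 m.u.

The two most frequent reciprocal classes, e st cu and e+ st+ cu+, are the parental types, so the F1 was e st cu / e+ st+ cu+.
The two rarest classes, e st cu+ and e+ st+ cu, are the double crossovers. Comparing them with the parentals, only the cu allele has switched, so cu is the middle locus and the order is e – cu – st.
Crossovers in the e–cu interval produce the single-crossover classes e+ st cu and e st+ cu+ (88 + 70 = 158) plus the double crossovers (6).
RF(e–cu) = (158 + 6) / 794 = 164/794 = 0.2065 → 20.7 m.u.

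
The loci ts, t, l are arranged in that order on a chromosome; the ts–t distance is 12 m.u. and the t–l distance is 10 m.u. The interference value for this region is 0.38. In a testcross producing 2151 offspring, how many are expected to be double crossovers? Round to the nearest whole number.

16

Map distances give recombination frequencies of 0.120 and 0.100 for the two intervals.
With interference 0.38 (so coincidence = 0.62), expected double-crossover frequency = 0.120 × 0.100 × 0.62 = 0.00744.
Expected number = 0.00744 × 2151 = 16.00 ≈ 16.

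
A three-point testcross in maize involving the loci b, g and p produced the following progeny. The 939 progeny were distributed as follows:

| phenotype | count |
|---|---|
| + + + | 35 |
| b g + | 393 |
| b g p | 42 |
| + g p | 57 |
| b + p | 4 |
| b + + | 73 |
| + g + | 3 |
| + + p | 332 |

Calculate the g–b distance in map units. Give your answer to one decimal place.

The two most frequent reciprocal classes, b g + and + + p, are the parental types, so the F1 was b g + / + + p.
The two rarest classes, + g + and b + p, are the double crossovers. Comparing them with the parentals, only the b allele has switched, so b is the middle locus and the order is p – b – g.
Crossovers in the b–g interval produce the single-crossover classes b + + and + g p (73 + 57 = 130) plus the double crossovers (7).
RF(b–g) = (130 + 7) / 939 = 137/939 = 0.1459 → 14.6 map units.

14.6 map units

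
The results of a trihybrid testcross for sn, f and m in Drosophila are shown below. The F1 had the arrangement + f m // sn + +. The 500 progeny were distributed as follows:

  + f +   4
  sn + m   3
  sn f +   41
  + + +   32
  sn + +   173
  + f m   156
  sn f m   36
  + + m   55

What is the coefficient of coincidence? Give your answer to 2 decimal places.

The two rarest classes, + f + and sn + m, are the double crossovers. Comparing them with the parentals, only the m allele has switched, so m is the middle locus and the order is f – m – sn.
f–m: (96 + 7)/500 = 0.2060; m–sn: (68 + 7)/500 = 0.1500.
Expected DCO frequency = 0.2060 × 0.1500 ≈ 0.03090; observed = 7/500 ≈ 0.01400.
Coefficient of coincidence = 0.01400/0.03090 ≈ 0.45.

0.45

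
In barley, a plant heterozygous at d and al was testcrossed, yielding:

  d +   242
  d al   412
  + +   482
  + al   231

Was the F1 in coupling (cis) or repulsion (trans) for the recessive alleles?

The two most frequent classes are + + (482) and d al (412); these are the parental (non-recombinant) types.
So the F1 carried + + on one chromosome and d al on the other — the recessive alleles are on the same chromosome (cis / coupling).

cis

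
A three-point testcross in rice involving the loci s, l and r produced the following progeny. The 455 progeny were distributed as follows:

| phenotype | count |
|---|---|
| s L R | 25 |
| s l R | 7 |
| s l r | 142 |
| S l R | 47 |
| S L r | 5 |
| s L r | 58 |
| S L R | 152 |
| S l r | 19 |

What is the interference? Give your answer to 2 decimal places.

0.17

The two most frequent reciprocal classes, s l r and S L R, are the parental types, so the F1 was s l r / S L R.
The two rarest classes, s l R and S L r, are the double crossovers. Comparing them with the parentals, only the r allele has switched, so r is the middle locus and the order is s – r – l.
s–r: (44 + 12)/455 = 0.1231; r–l: (105 + 12)/455 = 0.2571.
Expected DCO frequency = 0.1231 × 0.2571 ≈ 0.03165; observed = 12/455 ≈ 0.02637.
Coefficient of coincidence = 0.02637/0.03165 ≈ 0.83; interference = 1 − 0.83 = 0.17.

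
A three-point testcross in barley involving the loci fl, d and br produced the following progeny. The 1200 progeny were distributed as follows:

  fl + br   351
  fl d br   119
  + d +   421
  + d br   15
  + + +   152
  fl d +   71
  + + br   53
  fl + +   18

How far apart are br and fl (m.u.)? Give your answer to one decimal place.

The two most frequent reciprocal classes, + d + and fl + br, are the parental types, so the F1 was + d + / fl + br.
The two rarest classes, + d br and fl + +, are the double crossovers. Comparing them with the parentals, only the br allele has switched, so br is the middle locus and the order is d – br – fl.
Crossovers in the br–fl interval produce the single-crossover classes fl d + and + + br (71 + 53 = 124) plus the double crossovers (33).
RF(br–fl) = (124 + 33) / 1200 = 157/1200 = 0.1308 → 13.1 m.u.

13.1 m.u.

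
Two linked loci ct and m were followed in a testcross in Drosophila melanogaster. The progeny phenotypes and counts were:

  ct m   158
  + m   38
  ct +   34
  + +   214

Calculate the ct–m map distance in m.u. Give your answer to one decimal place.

16.2 m.u.

The two most frequent classes, + + (214) and ct m (158), are the parental types, so the F1 was + + / ct m.
The recombinant classes are + m and ct +: 38 + 34 = 72.
Recombination frequency = 72/444 = 0.1622 ≈ 16.2%, i.e. 16.2 m.u.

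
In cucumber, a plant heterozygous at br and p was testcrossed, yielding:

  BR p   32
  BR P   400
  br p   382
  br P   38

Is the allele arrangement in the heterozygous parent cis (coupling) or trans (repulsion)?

The two most frequent classes are BR P (400) and br p (382); these are the parental (non-recombinant) types.
So the F1 carried BR P on one chromosome and br p on the other — the recessive alleles are on the same chromosome (cis / coupling).

cis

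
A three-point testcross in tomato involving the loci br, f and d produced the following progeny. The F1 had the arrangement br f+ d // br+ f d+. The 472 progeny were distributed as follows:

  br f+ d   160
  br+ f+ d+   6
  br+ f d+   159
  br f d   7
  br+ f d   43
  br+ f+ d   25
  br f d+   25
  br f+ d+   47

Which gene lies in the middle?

f

The two rarest classes, br f d and br+ f+ d+, are the double crossovers. Comparing them with the parentals, only the f allele has switched, so f is the middle locus and the order is br – f – d.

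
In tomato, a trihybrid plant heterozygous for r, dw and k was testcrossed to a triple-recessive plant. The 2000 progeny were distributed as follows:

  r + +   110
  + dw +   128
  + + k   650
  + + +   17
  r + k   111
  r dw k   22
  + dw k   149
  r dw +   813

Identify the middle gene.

k

The two most frequent reciprocal classes, r dw + and + + k, are the parental types, so the F1 was r dw + / + + k.
The two rarest classes, r dw k and + + +, are the double crossovers. Comparing them with the parentals, only the k allele has switched, so k is the middle locus and the order is dw – k – r.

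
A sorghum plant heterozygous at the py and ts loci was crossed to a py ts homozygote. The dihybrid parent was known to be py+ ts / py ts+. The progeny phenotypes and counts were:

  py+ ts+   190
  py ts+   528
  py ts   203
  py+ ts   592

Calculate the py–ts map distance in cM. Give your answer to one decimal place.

The recombinant classes are py+ ts+ and py ts: 190 + 203 = 393.
Recombination frequency = 393/1513 = 0.2597 ≈ 26.0%, i.e. 26.0 cM.

26.0 cM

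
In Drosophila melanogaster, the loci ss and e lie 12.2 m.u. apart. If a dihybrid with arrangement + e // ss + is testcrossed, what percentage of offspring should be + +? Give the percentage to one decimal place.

A map distance of 12.2 m.u. corresponds to a recombination frequency of 0.122.
The F1 is + e / ss +, so + + is a recombinant gamete class with expected frequency r/2 = 0.122/2 = 0.0610.
That is 0.0610 = 6.1% of the progeny.

6.1%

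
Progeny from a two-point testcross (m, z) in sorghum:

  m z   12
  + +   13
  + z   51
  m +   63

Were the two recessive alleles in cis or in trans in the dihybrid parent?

The two most frequent classes are + z (51) and m + (63); these are the parental (non-recombinant) types.
So the F1 carried + z on one chromosome and m + on the other — the recessive alleles are on opposite chromosomes (trans / repulsion).

trans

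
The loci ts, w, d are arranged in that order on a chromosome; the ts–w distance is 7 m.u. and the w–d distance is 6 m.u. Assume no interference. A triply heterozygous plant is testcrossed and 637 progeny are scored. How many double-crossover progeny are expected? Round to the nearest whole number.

Map distances give recombination frequencies of 0.070 and 0.060 for the two intervals.
With no interference, expected double-crossover frequency = 0.070 × 0.060 = 0.00420.
Expected number = 0.00420 × 637 = 2.68 ≈ 3.

3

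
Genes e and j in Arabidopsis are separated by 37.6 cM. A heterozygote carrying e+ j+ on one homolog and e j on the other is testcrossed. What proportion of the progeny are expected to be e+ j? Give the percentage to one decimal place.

A map distance of 37.6 cM corresponds to a recombination frequency of 0.376.
The F1 is e+ j+ / e j, so e+ j is a recombinant gamete class with expected frequency r/2 = 0.376/2 = 0.1880.
That is 0.1880 = 18.8% of the progeny.

18.8%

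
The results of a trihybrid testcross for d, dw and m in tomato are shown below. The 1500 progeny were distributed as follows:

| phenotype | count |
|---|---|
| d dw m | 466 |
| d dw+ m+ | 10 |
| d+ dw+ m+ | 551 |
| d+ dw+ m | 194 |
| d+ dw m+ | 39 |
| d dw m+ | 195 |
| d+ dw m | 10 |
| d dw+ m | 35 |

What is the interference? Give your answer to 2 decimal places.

The two most frequent reciprocal classes, d dw m and d+ dw+ m+, are the parental types, so the F1 was d dw m / d+ dw+ m+.
The two rarest classes, d+ dw m and d dw+ m+, are the double crossovers. Comparing them with the parentals, only the d allele has switched, so d is the middle locus and the order is dw – d – m.
dw–d: (74 + 20)/1500 = 0.0627; d–m: (389 + 20)/1500 = 0.2727.
Expected DCO frequency = 0.0627 × 0.2727 ≈ 0.01710; observed = 20/1500 ≈ 0.01333.
Coefficient of coincidence = 0.01333/0.01710 ≈ 0.78; interference = 1 − 0.78 = 0.22.

0.22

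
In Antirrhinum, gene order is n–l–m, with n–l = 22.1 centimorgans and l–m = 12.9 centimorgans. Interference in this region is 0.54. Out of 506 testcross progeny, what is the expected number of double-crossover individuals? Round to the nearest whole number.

Map distances give recombination frequencies of 0.221 and 0.129 for the two intervals.
With interference 0.54 (so coincidence = 0.46), expected double-crossover frequency = 0.221 × 0.129 × 0.46 = 0.01311.
Expected number = 0.01311 × 506 = 6.64 ≈ 7.

7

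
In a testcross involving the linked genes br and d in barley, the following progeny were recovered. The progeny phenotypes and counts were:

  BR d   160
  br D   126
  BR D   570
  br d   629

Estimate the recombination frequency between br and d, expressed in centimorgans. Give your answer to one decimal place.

19.3 centimorgans

The two most frequent classes, BR D (570) and br d (629), are the parental types, so the F1 was BR D / br d.
The recombinant classes are BR d and br D: 160 + 126 = 286.
Recombination frequency = 286/1485 = 0.1926 ≈ 19.3%, i.e. 19.3 centimorgans.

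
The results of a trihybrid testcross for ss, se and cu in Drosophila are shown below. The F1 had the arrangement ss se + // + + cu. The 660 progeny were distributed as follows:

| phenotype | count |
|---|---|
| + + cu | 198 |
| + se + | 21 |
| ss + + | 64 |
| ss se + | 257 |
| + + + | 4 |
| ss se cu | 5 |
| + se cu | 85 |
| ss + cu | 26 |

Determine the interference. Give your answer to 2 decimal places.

The two rarest classes, ss se cu and + + +, are the double crossovers. Comparing them with the parentals, only the cu allele has switched, so cu is the middle locus and the order is se – cu – ss.
se–cu: (149 + 9)/660 = 0.2394; cu–ss: (47 + 9)/660 = 0.0848.
Expected DCO frequency = 0.2394 × 0.0848 ≈ 0.02030; observed = 9/660 ≈ 0.01364.
Coefficient of coincidence = 0.01364/0.02030 ≈ 0.67; interference = 1 − 0.67 = 0.33.

0.33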